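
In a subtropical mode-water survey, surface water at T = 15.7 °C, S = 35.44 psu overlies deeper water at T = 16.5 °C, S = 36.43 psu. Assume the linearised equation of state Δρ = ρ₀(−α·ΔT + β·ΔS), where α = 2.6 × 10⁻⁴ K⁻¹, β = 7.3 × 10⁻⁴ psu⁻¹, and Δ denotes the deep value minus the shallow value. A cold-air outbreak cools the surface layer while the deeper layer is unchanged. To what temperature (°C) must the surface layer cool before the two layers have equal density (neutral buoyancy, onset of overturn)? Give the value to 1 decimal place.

13.7 °C

Neutral buoyancy requires Δρ = 0, i.e. −α(T_deep − T_surf′) + β(S_deep − S_surf) = 0.
T_surf′ = T_deep − (β/α)·ΔS = 16.5 − (7.3 × 10⁻⁴/2.6 × 10⁻⁴)·(+0.99) = 13.720 °C.
Cooling required: 15.7 − (13.720) = 1.980 °C.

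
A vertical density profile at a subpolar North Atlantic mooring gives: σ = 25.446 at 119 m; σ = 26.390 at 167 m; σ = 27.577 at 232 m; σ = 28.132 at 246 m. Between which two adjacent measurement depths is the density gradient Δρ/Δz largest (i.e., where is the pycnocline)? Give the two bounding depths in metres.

232–246 m

Compute the density gradient over each adjacent pair:
  119–167 m: Δρ/Δz = 0.944/48 = 0.020 kg m⁻⁴
  167–232 m: Δρ/Δz = 1.187/65 = 0.018 kg m⁻⁴
  232–246 m: Δρ/Δz = 0.555/14 = 0.040 kg m⁻⁴
The largest gradient is in the 232–246 m interval — the pycnocline.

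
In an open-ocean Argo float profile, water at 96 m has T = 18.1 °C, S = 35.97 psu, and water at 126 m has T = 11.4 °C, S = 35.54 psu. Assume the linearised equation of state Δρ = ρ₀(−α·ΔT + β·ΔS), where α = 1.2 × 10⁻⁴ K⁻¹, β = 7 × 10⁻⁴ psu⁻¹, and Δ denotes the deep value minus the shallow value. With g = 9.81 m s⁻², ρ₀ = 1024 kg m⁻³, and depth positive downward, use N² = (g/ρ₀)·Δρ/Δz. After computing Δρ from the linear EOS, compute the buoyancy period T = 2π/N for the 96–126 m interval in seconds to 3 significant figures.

490 s

ΔT = -6.7 K, ΔS = -0.43 psu (deep − shallow).
Δρ/ρ₀ = −αΔT + βΔS = 8.04 × 10⁻⁴ − 3.01 × 10⁻⁴ = 5.03 × 10⁻⁴, so Δρ ≈ 0.5151 kg m⁻³.
N² = (g/ρ₀)·Δρ/Δz = g·(Δρ/ρ₀)/Δz = 9.81 × 5.03 × 10⁻⁴ / 30 = 1.6448 × 10⁻⁴ s⁻².
N = √(1.6448 × 10⁻⁴) = 0.012825 rad s⁻¹ → T = 2π/N = 489.92 s ≈ 490 s.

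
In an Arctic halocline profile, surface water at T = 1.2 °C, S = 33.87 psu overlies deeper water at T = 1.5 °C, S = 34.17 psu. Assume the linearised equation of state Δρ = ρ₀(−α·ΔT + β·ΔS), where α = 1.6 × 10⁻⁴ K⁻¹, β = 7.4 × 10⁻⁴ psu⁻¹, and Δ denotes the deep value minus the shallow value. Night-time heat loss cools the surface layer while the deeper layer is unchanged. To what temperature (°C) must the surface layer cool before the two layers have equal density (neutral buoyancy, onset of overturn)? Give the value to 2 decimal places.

0.11 °C

Neutral buoyancy requires Δρ = 0, i.e. −α(T_deep − T_surf′) + β(S_deep − S_surf) = 0.
T_surf′ = T_deep − (β/α)·ΔS = 1.5 − (7.4 × 10⁻⁴/1.6 × 10⁻⁴)·(+0.30) = 0.1125 °C.
Cooling required: 1.2 − (0.1125) = 1.0875 °C.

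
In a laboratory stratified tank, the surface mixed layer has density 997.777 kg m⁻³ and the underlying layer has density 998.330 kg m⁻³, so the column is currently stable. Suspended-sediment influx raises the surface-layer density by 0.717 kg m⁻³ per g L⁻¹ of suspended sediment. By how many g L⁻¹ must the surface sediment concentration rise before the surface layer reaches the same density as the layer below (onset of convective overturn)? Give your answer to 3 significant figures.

Density deficit of the surface layer: 998.330 − 997.777 = 0.553 kg m⁻³.
Required change = 0.553 / 0.717 = 0.771 g L⁻¹.

0.771 g L⁻¹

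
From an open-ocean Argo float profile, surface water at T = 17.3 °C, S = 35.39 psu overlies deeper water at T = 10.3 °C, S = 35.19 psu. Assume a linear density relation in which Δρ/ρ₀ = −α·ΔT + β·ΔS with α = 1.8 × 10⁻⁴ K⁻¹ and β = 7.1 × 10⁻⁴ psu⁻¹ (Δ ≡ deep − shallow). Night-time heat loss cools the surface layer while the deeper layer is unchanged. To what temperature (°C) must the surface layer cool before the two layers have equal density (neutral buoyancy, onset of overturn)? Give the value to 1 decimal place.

11.1 °C

Neutral buoyancy requires Δρ = 0, i.e. −α(T_deep − T_surf′) + β(S_deep − S_surf) = 0.
T_surf′ = T_deep − (β/α)·ΔS = 10.3 − (7.1 × 10⁻⁴/1.8 × 10⁻⁴)·(-0.20) = 11.089 °C.
Cooling required: 17.3 − (11.089) = 6.211 °C.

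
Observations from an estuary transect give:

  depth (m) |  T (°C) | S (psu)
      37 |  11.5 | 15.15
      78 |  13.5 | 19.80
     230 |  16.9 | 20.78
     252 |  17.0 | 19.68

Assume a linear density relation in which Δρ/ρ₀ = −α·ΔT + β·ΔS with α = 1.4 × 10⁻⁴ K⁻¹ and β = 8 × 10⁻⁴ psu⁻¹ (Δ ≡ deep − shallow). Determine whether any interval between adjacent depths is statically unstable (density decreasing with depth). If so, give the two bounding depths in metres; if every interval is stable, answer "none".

Evaluate Δρ/ρ₀ = −αΔT + βΔS across each adjacent pair:
  37–78 m: −αΔT+βΔS = −(1.4 × 10⁻⁴)(+2.0)+(8 × 10⁻⁴)(+4.65) = 3.4 × 10⁻³ → stable
  78–230 m: −αΔT+βΔS = −(1.4 × 10⁻⁴)(+3.4)+(8 × 10⁻⁴)(+0.98) = 3.1 × 10⁻⁴ → stable
  230–252 m: −αΔT+βΔS = −(1.4 × 10⁻⁴)(+0.1)+(8 × 10⁻⁴)(-1.10) = -8.9 × 10⁻⁴ → UNSTABLE
The 230–252 m interval has Δρ < 0: lighter water underlies denser water.

230–252 m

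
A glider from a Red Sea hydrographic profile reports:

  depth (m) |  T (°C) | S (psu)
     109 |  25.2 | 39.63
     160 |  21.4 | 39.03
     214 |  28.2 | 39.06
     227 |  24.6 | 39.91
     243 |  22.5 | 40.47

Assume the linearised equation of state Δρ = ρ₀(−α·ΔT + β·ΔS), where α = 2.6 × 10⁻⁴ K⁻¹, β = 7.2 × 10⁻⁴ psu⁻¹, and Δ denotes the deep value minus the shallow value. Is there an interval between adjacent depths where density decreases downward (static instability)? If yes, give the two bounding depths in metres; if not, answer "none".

160–214 m

Evaluate Δρ/ρ₀ = −αΔT + βΔS across each adjacent pair:
  109–160 m: −αΔT+βΔS = −(2.6 × 10⁻⁴)(-3.8)+(7.2 × 10⁻⁴)(-0.60) = 5.6 × 10⁻⁴ → stable
  160–214 m: −αΔT+βΔS = −(2.6 × 10⁻⁴)(+6.8)+(7.2 × 10⁻⁴)(+0.03) = -1.7 × 10⁻³ → UNSTABLE
  214–227 m: −αΔT+βΔS = −(2.6 × 10⁻⁴)(-3.6)+(7.2 × 10⁻⁴)(+0.85) = 1.5 × 10⁻³ → stable
  227–243 m: −αΔT+βΔS = −(2.6 × 10⁻⁴)(-2.1)+(7.2 × 10⁻⁴)(+0.56) = 9.5 × 10⁻⁴ → stable
The 160–214 m interval has Δρ < 0: lighter water underlies denser water.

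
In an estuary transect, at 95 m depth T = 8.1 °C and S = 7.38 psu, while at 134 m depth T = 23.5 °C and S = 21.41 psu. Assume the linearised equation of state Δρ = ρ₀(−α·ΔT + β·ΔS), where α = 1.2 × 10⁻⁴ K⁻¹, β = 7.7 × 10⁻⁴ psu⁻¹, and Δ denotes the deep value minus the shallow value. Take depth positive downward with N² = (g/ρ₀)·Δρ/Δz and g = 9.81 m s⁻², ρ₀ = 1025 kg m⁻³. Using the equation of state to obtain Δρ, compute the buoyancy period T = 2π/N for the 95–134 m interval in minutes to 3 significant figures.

ΔT = +15.4 K, ΔS = +14.03 psu (deep − shallow).
Δρ/ρ₀ = −αΔT + βΔS = -1.848 × 10⁻³ + 0.0108031 = 8.9551 × 10⁻³, so Δρ ≈ 9.179 kg m⁻³.
N² = (g/ρ₀)·Δρ/Δz = g·(Δρ/ρ₀)/Δz = 9.81 × 8.9551 × 10⁻³ / 39 = 2.2526 × 10⁻³ s⁻².
N = √(2.2526 × 10⁻³) = 0.047462 rad s⁻¹ → T = 2π/N = 132.38 s = 2.2063 min ≈ 2.21 min.

2.21 min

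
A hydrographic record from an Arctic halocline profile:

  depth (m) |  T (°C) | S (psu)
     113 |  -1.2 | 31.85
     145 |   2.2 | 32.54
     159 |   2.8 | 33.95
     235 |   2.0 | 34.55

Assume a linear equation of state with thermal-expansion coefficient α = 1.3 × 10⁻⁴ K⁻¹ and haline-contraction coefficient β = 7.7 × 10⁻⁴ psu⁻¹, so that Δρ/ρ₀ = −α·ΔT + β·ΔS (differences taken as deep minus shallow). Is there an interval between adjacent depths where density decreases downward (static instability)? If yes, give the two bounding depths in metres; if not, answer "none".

none

Evaluate Δρ/ρ₀ = −αΔT + βΔS across each adjacent pair:
  113–145 m: −αΔT+βΔS = −(1.3 × 10⁻⁴)(+3.4)+(7.7 × 10⁻⁴)(+0.69) = 8.9 × 10⁻⁵ → stable
  145–159 m: −αΔT+βΔS = −(1.3 × 10⁻⁴)(+0.6)+(7.7 × 10⁻⁴)(+1.41) = 1.0 × 10⁻³ → stable
  159–235 m: −αΔT+βΔS = −(1.3 × 10⁻⁴)(-0.8)+(7.7 × 10⁻⁴)(+0.60) = 5.7 × 10⁻⁴ → stable
Every interval has Δρ > 0: the column is stably stratified throughout.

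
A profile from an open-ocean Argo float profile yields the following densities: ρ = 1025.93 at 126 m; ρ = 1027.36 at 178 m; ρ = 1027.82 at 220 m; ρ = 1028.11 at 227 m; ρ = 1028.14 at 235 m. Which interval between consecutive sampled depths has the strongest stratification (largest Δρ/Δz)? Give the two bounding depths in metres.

Compute the density gradient over each adjacent pair:
  126–178 m: Δρ/Δz = 1.43/52 = 0.028 kg m⁻⁴
  178–220 m: Δρ/Δz = 0.46/42 = 0.011 kg m⁻⁴
  220–227 m: Δρ/Δz = 0.29/7 = 0.041 kg m⁻⁴
  227–235 m: Δρ/Δz = 0.03/8 = 3.7 × 10⁻³ kg m⁻⁴
The largest gradient is in the 220–227 m interval — the pycnocline.

220–227 m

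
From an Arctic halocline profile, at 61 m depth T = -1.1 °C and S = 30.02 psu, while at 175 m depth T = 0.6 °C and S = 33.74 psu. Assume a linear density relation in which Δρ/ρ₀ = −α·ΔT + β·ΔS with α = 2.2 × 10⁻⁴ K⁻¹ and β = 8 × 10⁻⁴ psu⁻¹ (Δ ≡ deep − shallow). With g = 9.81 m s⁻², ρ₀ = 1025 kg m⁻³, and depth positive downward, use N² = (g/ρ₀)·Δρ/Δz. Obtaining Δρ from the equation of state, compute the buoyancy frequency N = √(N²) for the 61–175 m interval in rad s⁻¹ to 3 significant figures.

0.0150 rad s⁻¹

ΔT = +1.7 K, ΔS = +3.72 psu (deep − shallow).
Δρ/ρ₀ = −αΔT + βΔS = -3.74 × 10⁻⁴ + 2.976 × 10⁻³ = 2.602 × 10⁻³, so Δρ ≈ 2.667 kg m⁻³.
N² = (g/ρ₀)·Δρ/Δz = g·(Δρ/ρ₀)/Δz = 9.81 × 2.602 × 10⁻³ / 114 = 2.2391 × 10⁻⁴ s⁻².
N = √(2.2391 × 10⁻⁴) = 0.014964 rad s⁻¹ ≈ 0.0150 rad s⁻¹.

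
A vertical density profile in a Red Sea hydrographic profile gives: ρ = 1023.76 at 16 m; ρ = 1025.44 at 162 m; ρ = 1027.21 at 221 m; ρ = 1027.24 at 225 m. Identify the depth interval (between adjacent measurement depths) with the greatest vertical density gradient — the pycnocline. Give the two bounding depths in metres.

Compute the density gradient over each adjacent pair:
  16–162 m: Δρ/Δz = 1.68/146 = 0.012 kg m⁻⁴
  162–221 m: Δρ/Δz = 1.77/59 = 0.030 kg m⁻⁴
  221–225 m: Δρ/Δz = 0.03/4 = 7.5 × 10⁻³ kg m⁻⁴
The largest gradient is in the 162–221 m interval — the pycnocline.

162–221 m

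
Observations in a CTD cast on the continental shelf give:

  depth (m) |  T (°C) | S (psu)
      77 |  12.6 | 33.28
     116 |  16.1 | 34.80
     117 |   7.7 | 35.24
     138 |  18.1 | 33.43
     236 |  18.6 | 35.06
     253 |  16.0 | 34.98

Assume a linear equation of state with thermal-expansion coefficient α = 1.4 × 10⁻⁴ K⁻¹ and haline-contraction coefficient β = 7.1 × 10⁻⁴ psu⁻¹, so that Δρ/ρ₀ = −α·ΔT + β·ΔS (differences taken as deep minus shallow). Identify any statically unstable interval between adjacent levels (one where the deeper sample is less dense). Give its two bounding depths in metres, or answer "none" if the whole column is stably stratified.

Evaluate Δρ/ρ₀ = −αΔT + βΔS across each adjacent pair:
  77–116 m: −αΔT+βΔS = −(1.4 × 10⁻⁴)(+3.5)+(7.1 × 10⁻⁴)(+1.52) = 5.9 × 10⁻⁴ → stable
  116–117 m: −αΔT+βΔS = −(1.4 × 10⁻⁴)(-8.4)+(7.1 × 10⁻⁴)(+0.44) = 1.5 × 10⁻³ → stable
  117–138 m: −αΔT+βΔS = −(1.4 × 10⁻⁴)(+10.4)+(7.1 × 10⁻⁴)(-1.81) = -2.7 × 10⁻³ → UNSTABLE
  138–236 m: −αΔT+βΔS = −(1.4 × 10⁻⁴)(+0.5)+(7.1 × 10⁻⁴)(+1.63) = 1.1 × 10⁻³ → stable
  236–253 m: −αΔT+βΔS = −(1.4 × 10⁻⁴)(-2.6)+(7.1 × 10⁻⁴)(-0.08) = 3.1 × 10⁻⁴ → stable
The 117–138 m interval has Δρ < 0: lighter water underlies denser water.

117–138 m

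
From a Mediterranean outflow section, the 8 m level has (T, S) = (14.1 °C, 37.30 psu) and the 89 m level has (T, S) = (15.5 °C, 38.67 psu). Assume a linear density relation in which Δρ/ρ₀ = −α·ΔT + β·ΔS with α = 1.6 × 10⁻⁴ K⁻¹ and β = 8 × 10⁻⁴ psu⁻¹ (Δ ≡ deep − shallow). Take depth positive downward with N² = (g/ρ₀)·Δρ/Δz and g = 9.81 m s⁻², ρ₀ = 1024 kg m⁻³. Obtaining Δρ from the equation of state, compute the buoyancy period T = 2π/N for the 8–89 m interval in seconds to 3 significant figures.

ΔT = +1.4 K, ΔS = +1.37 psu (deep − shallow).
Δρ/ρ₀ = −αΔT + βΔS = -2.24 × 10⁻⁴ + 1.096 × 10⁻³ = 8.72 × 10⁻⁴, so Δρ ≈ 0.8929 kg m⁻³.
N² = (g/ρ₀)·Δρ/Δz = g·(Δρ/ρ₀)/Δz = 9.81 × 8.72 × 10⁻⁴ / 81 = 1.0561 × 10⁻⁴ s⁻².
N = √(1.0561 × 10⁻⁴) = 0.010277 rad s⁻¹ → T = 2π/N = 611.38 s ≈ 611 s.

611 s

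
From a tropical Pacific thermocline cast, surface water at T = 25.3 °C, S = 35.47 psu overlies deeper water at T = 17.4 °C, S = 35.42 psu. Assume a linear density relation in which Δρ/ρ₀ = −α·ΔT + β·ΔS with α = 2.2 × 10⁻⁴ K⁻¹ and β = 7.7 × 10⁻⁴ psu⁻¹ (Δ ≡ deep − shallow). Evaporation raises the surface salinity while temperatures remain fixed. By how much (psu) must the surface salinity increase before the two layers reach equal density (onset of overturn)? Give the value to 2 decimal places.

2.21 psu

Neutral buoyancy requires −α(T_deep − T_surf) + β(S_deep − S_surf′) = 0.
S_surf′ = S_deep − (α/β)·ΔT = 35.42 − (2.2 × 10⁻⁴/7.7 × 10⁻⁴)·(-7.9) = 37.6771 psu.
Increase required: 37.6771 − 35.47 = 2.2071 psu.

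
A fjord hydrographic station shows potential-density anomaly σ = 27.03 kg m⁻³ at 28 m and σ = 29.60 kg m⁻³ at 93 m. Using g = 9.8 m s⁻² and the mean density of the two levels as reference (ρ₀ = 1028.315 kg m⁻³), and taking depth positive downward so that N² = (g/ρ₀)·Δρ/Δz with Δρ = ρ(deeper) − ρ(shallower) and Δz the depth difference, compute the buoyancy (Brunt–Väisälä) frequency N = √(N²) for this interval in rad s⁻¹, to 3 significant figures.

Δρ = 1029.60 − 1027.03 = 2.57 kg m⁻³ over Δz = 93 − 28 = 65 m.
N² = (9.8/1028.315) × (2.57/65) = 3.7681 × 10⁻⁴ s⁻².
N = √(3.7681 × 10⁻⁴) = 0.019412 rad s⁻¹ ≈ 0.0194 rad s⁻¹.

0.0194 rad s⁻¹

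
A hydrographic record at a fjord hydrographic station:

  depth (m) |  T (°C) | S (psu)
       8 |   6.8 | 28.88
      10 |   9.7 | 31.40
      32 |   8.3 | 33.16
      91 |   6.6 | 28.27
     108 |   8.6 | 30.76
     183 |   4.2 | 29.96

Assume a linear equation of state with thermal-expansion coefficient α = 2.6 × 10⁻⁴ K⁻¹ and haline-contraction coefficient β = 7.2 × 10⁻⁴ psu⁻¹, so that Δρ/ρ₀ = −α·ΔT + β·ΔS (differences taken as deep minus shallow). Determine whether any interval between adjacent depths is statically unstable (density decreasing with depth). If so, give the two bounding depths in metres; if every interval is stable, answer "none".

Evaluate Δρ/ρ₀ = −αΔT + βΔS across each adjacent pair:
  8–10 m: −αΔT+βΔS = −(2.6 × 10⁻⁴)(+2.9)+(7.2 × 10⁻⁴)(+2.52) = 1.1 × 10⁻³ → stable
  10–32 m: −αΔT+βΔS = −(2.6 × 10⁻⁴)(-1.4)+(7.2 × 10⁻⁴)(+1.76) = 1.6 × 10⁻³ → stable
  32–91 m: −αΔT+βΔS = −(2.6 × 10⁻⁴)(-1.7)+(7.2 × 10⁻⁴)(-4.89) = -3.1 × 10⁻³ → UNSTABLE
  91–108 m: −αΔT+βΔS = −(2.6 × 10⁻⁴)(+2.0)+(7.2 × 10⁻⁴)(+2.49) = 1.3 × 10⁻³ → stable
  108–183 m: −αΔT+βΔS = −(2.6 × 10⁻⁴)(-4.4)+(7.2 × 10⁻⁴)(-0.80) = 5.7 × 10⁻⁴ → stable
The 32–91 m interval has Δρ < 0: lighter water underlies denser water.

32–91 m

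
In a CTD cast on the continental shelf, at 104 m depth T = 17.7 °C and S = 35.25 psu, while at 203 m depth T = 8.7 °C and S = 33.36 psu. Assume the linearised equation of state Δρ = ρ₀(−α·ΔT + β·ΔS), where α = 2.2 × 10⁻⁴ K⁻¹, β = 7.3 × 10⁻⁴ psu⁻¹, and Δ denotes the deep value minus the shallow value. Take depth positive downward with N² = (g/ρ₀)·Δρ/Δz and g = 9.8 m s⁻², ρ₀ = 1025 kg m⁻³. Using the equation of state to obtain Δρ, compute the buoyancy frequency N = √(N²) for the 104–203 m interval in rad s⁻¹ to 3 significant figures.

ΔT = -9.0 K, ΔS = -1.89 psu (deep − shallow).
Δρ/ρ₀ = −αΔT + βΔS = 1.98 × 10⁻³ − 1.3797 × 10⁻³ = 6.003 × 10⁻⁴, so Δρ ≈ 0.6153 kg m⁻³.
N² = (g/ρ₀)·Δρ/Δz = g·(Δρ/ρ₀)/Δz = 9.8 × 6.003 × 10⁻⁴ / 99 = 5.9424 × 10⁻⁵ s⁻².
N = √(5.9424 × 10⁻⁵) = 7.7087 × 10⁻³ rad s⁻¹ ≈ 7.71 × 10⁻³ rad s⁻¹.

7.71 × 10⁻³ rad s⁻¹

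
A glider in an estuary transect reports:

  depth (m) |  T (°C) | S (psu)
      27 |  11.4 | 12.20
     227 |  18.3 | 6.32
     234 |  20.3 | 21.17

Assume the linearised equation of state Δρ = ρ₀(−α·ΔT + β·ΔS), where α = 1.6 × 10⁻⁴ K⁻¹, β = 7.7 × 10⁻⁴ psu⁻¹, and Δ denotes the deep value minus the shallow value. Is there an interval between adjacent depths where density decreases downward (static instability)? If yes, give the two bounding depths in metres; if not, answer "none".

27–227 m

Evaluate Δρ/ρ₀ = −αΔT + βΔS across each adjacent pair:
  27–227 m: −αΔT+βΔS = −(1.6 × 10⁻⁴)(+6.9)+(7.7 × 10⁻⁴)(-5.88) = -5.6 × 10⁻³ → UNSTABLE
  227–234 m: −αΔT+βΔS = −(1.6 × 10⁻⁴)(+2.0)+(7.7 × 10⁻⁴)(+14.85) = 0.011 → stable
The 27–227 m interval has Δρ < 0: lighter water underlies denser water.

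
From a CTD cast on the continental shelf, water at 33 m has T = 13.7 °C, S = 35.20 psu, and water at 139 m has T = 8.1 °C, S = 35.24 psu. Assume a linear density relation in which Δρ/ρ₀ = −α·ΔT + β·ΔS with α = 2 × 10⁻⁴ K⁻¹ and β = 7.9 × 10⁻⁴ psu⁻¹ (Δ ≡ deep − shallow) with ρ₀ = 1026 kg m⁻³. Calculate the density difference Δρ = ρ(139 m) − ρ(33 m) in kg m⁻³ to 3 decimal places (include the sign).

+1.182 kg m⁻³

ΔT = -5.6 K, ΔS = +0.04 psu (deep − shallow).
Δρ/ρ₀ = −(2 × 10⁻⁴)(-5.6) + (7.9 × 10⁻⁴)(+0.04) = 1.1516 × 10⁻³.
Δρ = 1026 × (1.1516 × 10⁻³) = +1.182 kg m⁻³.
Positive Δρ: denser below, stable.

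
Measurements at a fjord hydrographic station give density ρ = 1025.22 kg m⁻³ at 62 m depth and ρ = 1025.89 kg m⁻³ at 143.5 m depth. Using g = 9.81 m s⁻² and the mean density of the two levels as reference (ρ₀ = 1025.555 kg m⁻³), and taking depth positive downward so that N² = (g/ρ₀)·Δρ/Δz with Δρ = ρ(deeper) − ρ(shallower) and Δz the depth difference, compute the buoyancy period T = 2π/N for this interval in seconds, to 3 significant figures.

Δρ = 1025.89 − 1025.22 = 0.67 kg m⁻³ over Δz = 143.5 − 62 = 81.5 m.
N² = (9.81/1025.555) × (0.67/81.5) = 7.8637 × 10⁻⁵ s⁻².
N = √(7.8637 × 10⁻⁵) = 8.8678 × 10⁻³ rad s⁻¹, so T = 2π/N = 708.54 s ≈ 709 s.

709 s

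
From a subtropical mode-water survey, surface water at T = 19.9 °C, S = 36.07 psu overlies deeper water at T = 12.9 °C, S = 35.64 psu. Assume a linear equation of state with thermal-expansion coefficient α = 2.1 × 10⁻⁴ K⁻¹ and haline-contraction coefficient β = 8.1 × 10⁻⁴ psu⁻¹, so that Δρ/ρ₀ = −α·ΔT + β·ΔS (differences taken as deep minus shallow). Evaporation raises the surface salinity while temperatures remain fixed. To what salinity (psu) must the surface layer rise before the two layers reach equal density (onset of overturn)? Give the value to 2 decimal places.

37.45 psu

Neutral buoyancy requires −α(T_deep − T_surf) + β(S_deep − S_surf′) = 0.
S_surf′ = S_deep − (α/β)·ΔT = 35.64 − (2.1 × 10⁻⁴/8.1 × 10⁻⁴)·(-7.0) = 37.4548 psu.
Increase required: 37.4548 − 36.07 = 1.3848 psu.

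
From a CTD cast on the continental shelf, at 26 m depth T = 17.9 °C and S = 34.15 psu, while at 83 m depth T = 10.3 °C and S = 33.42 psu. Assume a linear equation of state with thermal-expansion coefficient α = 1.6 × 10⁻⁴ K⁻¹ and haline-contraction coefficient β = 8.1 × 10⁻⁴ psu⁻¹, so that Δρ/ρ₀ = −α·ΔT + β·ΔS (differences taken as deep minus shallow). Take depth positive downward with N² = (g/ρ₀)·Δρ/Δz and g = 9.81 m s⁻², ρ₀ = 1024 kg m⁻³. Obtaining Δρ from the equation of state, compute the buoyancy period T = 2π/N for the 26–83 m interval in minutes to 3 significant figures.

10.1 min

ΔT = -7.6 K, ΔS = -0.73 psu (deep − shallow).
Δρ/ρ₀ = −αΔT + βΔS = 1.216 × 10⁻³ − 5.913 × 10⁻⁴ = 6.247 × 10⁻⁴, so Δρ ≈ 0.6397 kg m⁻³.
N² = (g/ρ₀)·Δρ/Δz = g·(Δρ/ρ₀)/Δz = 9.81 × 6.247 × 10⁻⁴ / 57 = 1.0751 × 10⁻⁴ s⁻².
N = √(1.0751 × 10⁻⁴) = 0.010369 rad s⁻¹ → T = 2π/N = 605.96 s = 10.099 min ≈ 10.1 min.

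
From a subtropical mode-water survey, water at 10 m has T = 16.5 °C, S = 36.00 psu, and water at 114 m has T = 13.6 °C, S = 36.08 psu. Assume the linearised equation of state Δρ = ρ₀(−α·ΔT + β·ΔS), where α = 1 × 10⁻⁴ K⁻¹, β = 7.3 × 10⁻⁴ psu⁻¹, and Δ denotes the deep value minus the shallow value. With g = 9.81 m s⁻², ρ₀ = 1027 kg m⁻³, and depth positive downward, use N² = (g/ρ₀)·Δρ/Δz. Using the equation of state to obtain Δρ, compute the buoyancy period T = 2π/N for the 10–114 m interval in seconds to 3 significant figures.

ΔT = -2.9 K, ΔS = +0.08 psu (deep − shallow).
Δρ/ρ₀ = −αΔT + βΔS = 2.90 × 10⁻⁴ + 5.84 × 10⁻⁵ = 3.484 × 10⁻⁴, so Δρ ≈ 0.3578 kg m⁻³.
N² = (g/ρ₀)·Δρ/Δz = g·(Δρ/ρ₀)/Δz = 9.81 × 3.484 × 10⁻⁴ / 104 = 3.2864 × 10⁻⁵ s⁻².
N = √(3.2864 × 10⁻⁵) = 5.7327 × 10⁻³ rad s⁻¹ → T = 2π/N = 1.0960 × 10³ s ≈ 1.10 × 10³ s.

1.10 × 10³ s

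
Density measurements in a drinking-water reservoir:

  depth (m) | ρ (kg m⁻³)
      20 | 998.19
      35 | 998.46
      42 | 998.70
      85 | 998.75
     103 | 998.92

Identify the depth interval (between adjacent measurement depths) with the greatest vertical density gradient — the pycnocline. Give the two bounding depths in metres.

35–42 m

Compute the density gradient over each adjacent pair:
  20–35 m: Δρ/Δz = 0.27/15 = 0.018 kg m⁻⁴
  35–42 m: Δρ/Δz = 0.24/7 = 0.034 kg m⁻⁴
  42–85 m: Δρ/Δz = 0.05/43 = 1.2 × 10⁻³ kg m⁻⁴
  85–103 m: Δρ/Δz = 0.17/18 = 9.4 × 10⁻³ kg m⁻⁴
The largest gradient is in the 35–42 m interval — the pycnocline.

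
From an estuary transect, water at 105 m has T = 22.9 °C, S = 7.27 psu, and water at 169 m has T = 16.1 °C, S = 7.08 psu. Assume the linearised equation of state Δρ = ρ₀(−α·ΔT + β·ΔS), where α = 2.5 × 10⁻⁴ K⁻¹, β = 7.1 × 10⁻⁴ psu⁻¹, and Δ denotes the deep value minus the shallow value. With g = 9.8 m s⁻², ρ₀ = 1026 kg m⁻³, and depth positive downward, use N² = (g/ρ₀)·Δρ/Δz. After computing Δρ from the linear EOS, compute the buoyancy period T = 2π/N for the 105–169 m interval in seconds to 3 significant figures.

406 s

ΔT = -6.8 K, ΔS = -0.19 psu (deep − shallow).
Δρ/ρ₀ = −αΔT + βΔS = 1.70 × 10⁻³ − 1.349 × 10⁻⁴ = 1.5651 × 10⁻³, so Δρ ≈ 1.606 kg m⁻³.
N² = (g/ρ₀)·Δρ/Δz = g·(Δρ/ρ₀)/Δz = 9.8 × 1.5651 × 10⁻³ / 64 = 2.3966 × 10⁻⁴ s⁻².
N = √(2.3966 × 10⁻⁴) = 0.015481 rad s⁻¹ → T = 2π/N = 405.86 s ≈ 406 s.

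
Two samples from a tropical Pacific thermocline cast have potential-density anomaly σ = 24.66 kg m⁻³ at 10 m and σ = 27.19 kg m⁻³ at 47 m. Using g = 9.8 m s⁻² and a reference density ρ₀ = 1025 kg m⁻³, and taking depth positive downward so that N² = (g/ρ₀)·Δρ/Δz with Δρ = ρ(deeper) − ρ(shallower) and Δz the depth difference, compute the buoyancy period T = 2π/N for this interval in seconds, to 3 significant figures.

Δρ = 1027.19 − 1024.66 = 2.53 kg m⁻³ over Δz = 47 − 10 = 37 m.
N² = (9.8/1025) × (2.53/37) = 6.5376 × 10⁻⁴ s⁻².
N = √(6.5376 × 10⁻⁴) = 0.025569 rad s⁻¹, so T = 2π/N = 245.73 s ≈ 246 s.

246 s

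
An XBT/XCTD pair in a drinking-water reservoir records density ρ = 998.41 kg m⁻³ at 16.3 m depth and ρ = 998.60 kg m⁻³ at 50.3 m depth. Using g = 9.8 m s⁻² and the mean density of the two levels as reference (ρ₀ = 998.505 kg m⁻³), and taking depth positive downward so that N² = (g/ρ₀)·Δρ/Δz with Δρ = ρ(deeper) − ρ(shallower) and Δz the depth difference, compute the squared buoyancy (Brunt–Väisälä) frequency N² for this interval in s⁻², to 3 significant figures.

Δρ = 998.60 − 998.41 = 0.19 kg m⁻³ over Δz = 50.3 − 16.3 = 34 m.
N² = (9.8/998.505) × (0.19/34) = 5.4847 × 10⁻⁵ s⁻² ≈ 5.48 × 10⁻⁵ s⁻².

5.48 × 10⁻⁵ s⁻²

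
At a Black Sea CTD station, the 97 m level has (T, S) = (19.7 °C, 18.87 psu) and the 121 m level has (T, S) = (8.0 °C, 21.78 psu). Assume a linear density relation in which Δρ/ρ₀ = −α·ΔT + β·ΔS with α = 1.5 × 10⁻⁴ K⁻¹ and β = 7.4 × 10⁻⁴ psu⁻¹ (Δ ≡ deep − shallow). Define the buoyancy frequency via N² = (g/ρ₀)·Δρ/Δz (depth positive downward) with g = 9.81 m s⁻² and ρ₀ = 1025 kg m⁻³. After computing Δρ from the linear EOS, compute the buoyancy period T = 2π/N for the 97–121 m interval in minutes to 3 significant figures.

ΔT = -11.7 K, ΔS = +2.91 psu (deep − shallow).
Δρ/ρ₀ = −αΔT + βΔS = 1.755 × 10⁻³ + 2.1534 × 10⁻³ = 3.9084 × 10⁻³, so Δρ ≈ 4.006 kg m⁻³.
N² = (g/ρ₀)·Δρ/Δz = g·(Δρ/ρ₀)/Δz = 9.81 × 3.9084 × 10⁻³ / 24 = 1.5976 × 10⁻³ s⁻².
N = √(1.5976 × 10⁻³) = 0.039970 rad s⁻¹ → T = 2π/N = 157.20 s = 2.6200 min ≈ 2.62 min.

2.62 min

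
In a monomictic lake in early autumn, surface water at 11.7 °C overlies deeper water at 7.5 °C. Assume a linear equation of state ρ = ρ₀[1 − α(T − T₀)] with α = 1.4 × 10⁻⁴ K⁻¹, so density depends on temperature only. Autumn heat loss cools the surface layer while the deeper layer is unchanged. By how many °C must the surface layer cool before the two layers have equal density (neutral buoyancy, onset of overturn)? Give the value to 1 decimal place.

With temperature the only control, equal density requires T_surf′ = T_deep.
T_surf′ = 7.5 °C.
Cooling required: 11.7 − 7.5 = 4.2 °C.

4.2 °C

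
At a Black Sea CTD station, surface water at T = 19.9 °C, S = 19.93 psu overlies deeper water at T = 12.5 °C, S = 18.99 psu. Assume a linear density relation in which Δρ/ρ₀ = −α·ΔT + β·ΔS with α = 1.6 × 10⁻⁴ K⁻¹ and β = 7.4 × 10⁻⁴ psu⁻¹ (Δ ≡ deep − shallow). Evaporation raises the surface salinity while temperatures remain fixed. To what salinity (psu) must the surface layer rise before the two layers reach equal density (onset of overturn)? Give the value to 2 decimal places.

Neutral buoyancy requires −α(T_deep − T_surf) + β(S_deep − S_surf′) = 0.
S_surf′ = S_deep − (α/β)·ΔT = 18.99 − (1.6 × 10⁻⁴/7.4 × 10⁻⁴)·(-7.4) = 20.5900 psu.
Increase required: 20.5900 − 19.93 = 0.6600 psu.

20.59 psu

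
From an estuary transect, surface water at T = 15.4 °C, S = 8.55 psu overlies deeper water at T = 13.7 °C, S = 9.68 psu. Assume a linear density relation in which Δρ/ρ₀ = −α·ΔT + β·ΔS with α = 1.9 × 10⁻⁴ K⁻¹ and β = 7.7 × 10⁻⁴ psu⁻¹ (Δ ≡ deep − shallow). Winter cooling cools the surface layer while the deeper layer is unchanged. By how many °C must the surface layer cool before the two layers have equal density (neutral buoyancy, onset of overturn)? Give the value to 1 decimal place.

6.3 °C

Neutral buoyancy requires Δρ = 0, i.e. −α(T_deep − T_surf′) + β(S_deep − S_surf) = 0.
T_surf′ = T_deep − (β/α)·ΔS = 13.7 − (7.7 × 10⁻⁴/1.9 × 10⁻⁴)·(+1.13) = 9.121 °C.
Cooling required: 15.4 − (9.121) = 6.279 °C.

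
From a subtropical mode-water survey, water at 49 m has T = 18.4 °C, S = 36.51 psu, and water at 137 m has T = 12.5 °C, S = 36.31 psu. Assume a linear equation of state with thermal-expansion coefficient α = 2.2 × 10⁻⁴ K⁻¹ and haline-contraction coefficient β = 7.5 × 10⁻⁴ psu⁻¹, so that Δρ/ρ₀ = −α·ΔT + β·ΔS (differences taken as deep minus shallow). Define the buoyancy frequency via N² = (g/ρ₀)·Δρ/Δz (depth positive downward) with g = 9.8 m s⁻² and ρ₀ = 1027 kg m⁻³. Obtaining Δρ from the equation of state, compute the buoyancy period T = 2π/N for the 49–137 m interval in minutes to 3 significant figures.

9.26 min

ΔT = -5.9 K, ΔS = -0.20 psu (deep − shallow).
Δρ/ρ₀ = −αΔT + βΔS = 1.298 × 10⁻³ − 1.50 × 10⁻⁴ = 1.148 × 10⁻³, so Δρ ≈ 1.179 kg m⁻³.
N² = (g/ρ₀)·Δρ/Δz = g·(Δρ/ρ₀)/Δz = 9.8 × 1.148 × 10⁻³ / 88 = 1.2785 × 10⁻⁴ s⁻².
N = √(1.2785 × 10⁻⁴) = 0.011307 rad s⁻¹ → T = 2π/N = 555.69 s = 9.2615 min ≈ 9.26 min.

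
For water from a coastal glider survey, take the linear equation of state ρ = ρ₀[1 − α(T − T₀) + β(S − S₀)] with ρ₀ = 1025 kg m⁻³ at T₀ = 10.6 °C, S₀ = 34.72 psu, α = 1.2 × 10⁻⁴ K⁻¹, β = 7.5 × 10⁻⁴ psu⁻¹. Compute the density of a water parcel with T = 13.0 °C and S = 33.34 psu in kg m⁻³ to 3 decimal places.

T − T₀ = +2.4 K, S − S₀ = -1.38 psu.
Bracket = 1 − α·(+2.4) + β·(-1.38) = 1 + (-1.323 × 10⁻³) = 0.9986770.
ρ = 1025 × 0.9986770 = 1023.644 kg m⁻³.

1023.644 kg m⁻³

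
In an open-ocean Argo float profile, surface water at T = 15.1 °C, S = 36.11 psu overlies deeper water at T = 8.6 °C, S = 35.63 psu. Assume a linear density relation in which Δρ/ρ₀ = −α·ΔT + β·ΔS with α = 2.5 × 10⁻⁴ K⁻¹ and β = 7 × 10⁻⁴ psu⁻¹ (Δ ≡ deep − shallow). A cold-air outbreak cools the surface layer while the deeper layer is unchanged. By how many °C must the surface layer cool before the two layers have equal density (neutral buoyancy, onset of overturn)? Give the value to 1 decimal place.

5.2 °C

Neutral buoyancy requires Δρ = 0, i.e. −α(T_deep − T_surf′) + β(S_deep − S_surf) = 0.
T_surf′ = T_deep − (β/α)·ΔS = 8.6 − (7 × 10⁻⁴/2.5 × 10⁻⁴)·(-0.48) = 9.944 °C.
Cooling required: 15.1 − (9.944) = 5.156 °C.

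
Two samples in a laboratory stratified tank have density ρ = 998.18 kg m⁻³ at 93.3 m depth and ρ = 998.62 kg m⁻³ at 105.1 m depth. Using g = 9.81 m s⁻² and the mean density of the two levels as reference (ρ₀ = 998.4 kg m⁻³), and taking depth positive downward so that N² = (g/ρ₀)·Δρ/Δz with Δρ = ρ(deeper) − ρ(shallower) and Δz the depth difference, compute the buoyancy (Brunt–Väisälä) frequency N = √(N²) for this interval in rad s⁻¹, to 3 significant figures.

Δρ = 998.62 − 998.18 = 0.44 kg m⁻³ over Δz = 105.1 − 93.3 = 11.8 m.
N² = (9.81/998.4) × (0.44/11.8) = 3.6638 × 10⁻⁴ s⁻².
N = √(3.6638 × 10⁻⁴) = 0.019141 rad s⁻¹ ≈ 0.0191 rad s⁻¹.

0.0191 rad s⁻¹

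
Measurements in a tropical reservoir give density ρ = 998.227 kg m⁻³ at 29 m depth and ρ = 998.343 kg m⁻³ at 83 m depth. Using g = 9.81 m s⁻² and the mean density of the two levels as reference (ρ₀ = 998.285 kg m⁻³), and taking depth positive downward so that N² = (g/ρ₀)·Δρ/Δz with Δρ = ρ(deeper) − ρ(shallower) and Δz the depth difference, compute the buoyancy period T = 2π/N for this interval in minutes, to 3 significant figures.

22.8 min

Δρ = 998.343 − 998.227 = 0.116 kg m⁻³ over Δz = 83 − 29 = 54 m.
N² = (9.81/998.285) × (0.116/54) = 2.1110 × 10⁻⁵ s⁻².
N = √(2.1110 × 10⁻⁵) = 4.5946 × 10⁻³ rad s⁻¹, so T = 2π/N = 1.3675 × 10³ s = 22.792 min ≈ 22.8 min.
Since Δρ > 0 the layer is stably stratified.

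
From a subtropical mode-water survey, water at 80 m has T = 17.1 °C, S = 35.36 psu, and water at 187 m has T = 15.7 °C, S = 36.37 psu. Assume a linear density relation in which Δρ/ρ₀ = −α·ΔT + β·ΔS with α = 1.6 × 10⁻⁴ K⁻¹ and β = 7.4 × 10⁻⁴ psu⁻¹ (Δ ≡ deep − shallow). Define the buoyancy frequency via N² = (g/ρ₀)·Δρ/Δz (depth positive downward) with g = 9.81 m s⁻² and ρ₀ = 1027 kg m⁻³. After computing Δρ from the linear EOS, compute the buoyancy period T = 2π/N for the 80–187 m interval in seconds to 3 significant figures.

666 s

ΔT = -1.4 K, ΔS = +1.01 psu (deep − shallow).
Δρ/ρ₀ = −αΔT + βΔS = 2.24 × 10⁻⁴ + 7.474 × 10⁻⁴ = 9.714 × 10⁻⁴, so Δρ ≈ 0.9976 kg m⁻³.
N² = (g/ρ₀)·Δρ/Δz = g·(Δρ/ρ₀)/Δz = 9.81 × 9.714 × 10⁻⁴ / 107 = 8.9060 × 10⁻⁵ s⁻².
N = √(8.9060 × 10⁻⁵) = 9.4372 × 10⁻³ rad s⁻¹ → T = 2π/N = 665.79 s ≈ 666 s.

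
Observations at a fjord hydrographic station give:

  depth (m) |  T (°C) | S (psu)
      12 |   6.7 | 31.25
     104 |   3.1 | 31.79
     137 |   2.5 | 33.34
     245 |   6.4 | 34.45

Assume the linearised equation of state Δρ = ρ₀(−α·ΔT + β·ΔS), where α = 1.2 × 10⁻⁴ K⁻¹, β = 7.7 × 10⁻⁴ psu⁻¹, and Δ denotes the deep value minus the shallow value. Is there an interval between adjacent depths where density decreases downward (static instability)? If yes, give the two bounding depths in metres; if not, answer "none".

Evaluate Δρ/ρ₀ = −αΔT + βΔS across each adjacent pair:
  12–104 m: −αΔT+βΔS = −(1.2 × 10⁻⁴)(-3.6)+(7.7 × 10⁻⁴)(+0.54) = 8.5 × 10⁻⁴ → stable
  104–137 m: −αΔT+βΔS = −(1.2 × 10⁻⁴)(-0.6)+(7.7 × 10⁻⁴)(+1.55) = 1.3 × 10⁻³ → stable
  137–245 m: −αΔT+βΔS = −(1.2 × 10⁻⁴)(+3.9)+(7.7 × 10⁻⁴)(+1.11) = 3.9 × 10⁻⁴ → stable
Every interval has Δρ > 0: the column is stably stratified throughout.

none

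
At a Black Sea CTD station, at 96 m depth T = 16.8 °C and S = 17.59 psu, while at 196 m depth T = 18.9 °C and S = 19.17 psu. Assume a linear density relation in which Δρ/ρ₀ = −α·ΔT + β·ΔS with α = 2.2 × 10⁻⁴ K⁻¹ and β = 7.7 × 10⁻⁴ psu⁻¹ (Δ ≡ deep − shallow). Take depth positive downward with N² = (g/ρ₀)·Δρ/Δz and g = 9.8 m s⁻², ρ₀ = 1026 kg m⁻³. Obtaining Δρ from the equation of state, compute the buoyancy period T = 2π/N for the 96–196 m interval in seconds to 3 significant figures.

731 s

ΔT = +2.1 K, ΔS = +1.58 psu (deep − shallow).
Δρ/ρ₀ = −αΔT + βΔS = -4.62 × 10⁻⁴ + 1.2166 × 10⁻³ = 7.546 × 10⁻⁴, so Δρ ≈ 0.7742 kg m⁻³.
N² = (g/ρ₀)·Δρ/Δz = g·(Δρ/ρ₀)/Δz = 9.8 × 7.546 × 10⁻⁴ / 100 = 7.3951 × 10⁻⁵ s⁻².
N = √(7.3951 × 10⁻⁵) = 8.5995 × 10⁻³ rad s⁻¹ → T = 2π/N = 730.65 s ≈ 731 s.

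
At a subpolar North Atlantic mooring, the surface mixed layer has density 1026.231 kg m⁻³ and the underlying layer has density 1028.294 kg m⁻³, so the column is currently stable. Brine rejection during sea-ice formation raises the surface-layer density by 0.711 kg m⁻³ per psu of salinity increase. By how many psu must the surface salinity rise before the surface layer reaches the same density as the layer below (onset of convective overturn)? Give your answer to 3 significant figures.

Density deficit of the surface layer: 1028.294 − 1026.231 = 2.063 kg m⁻³.
Required change = 2.063 / 0.711 = 2.90 psu.

2.90 psu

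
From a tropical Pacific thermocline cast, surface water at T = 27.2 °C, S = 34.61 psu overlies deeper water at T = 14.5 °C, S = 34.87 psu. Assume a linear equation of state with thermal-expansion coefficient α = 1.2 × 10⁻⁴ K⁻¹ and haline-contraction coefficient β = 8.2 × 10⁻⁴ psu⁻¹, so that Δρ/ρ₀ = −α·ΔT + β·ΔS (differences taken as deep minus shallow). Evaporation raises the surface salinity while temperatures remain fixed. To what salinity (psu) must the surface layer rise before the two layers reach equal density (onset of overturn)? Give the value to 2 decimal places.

Neutral buoyancy requires −α(T_deep − T_surf) + β(S_deep − S_surf′) = 0.
S_surf′ = S_deep − (α/β)·ΔT = 34.87 − (1.2 × 10⁻⁴/8.2 × 10⁻⁴)·(-12.7) = 36.7285 psu.
Increase required: 36.7285 − 34.61 = 2.1185 psu.

36.73 psu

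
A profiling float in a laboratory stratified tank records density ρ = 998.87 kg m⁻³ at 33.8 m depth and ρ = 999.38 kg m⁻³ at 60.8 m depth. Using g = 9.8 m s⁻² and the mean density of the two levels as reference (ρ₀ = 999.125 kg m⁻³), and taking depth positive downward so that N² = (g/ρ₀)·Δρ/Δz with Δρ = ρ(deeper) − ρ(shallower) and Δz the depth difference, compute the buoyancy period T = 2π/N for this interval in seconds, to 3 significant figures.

462 s

Δρ = 999.38 − 998.87 = 0.51 kg m⁻³ over Δz = 60.8 − 33.8 = 27 m.
N² = (9.8/999.125) × (0.51/27) = 1.8527 × 10⁻⁴ s⁻².
N = √(1.8527 × 10⁻⁴) = 0.013611 rad s⁻¹, so T = 2π/N = 461.63 s ≈ 462 s.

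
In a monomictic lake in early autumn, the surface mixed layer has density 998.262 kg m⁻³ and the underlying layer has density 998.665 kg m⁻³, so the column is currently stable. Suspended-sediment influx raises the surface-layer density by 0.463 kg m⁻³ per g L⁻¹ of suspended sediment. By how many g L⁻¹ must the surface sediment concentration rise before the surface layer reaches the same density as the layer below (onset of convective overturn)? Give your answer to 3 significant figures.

Density deficit of the surface layer: 998.665 − 998.262 = 0.403 kg m⁻³.
Required change = 0.403 / 0.463 = 0.870 g L⁻¹.

0.870 g L⁻¹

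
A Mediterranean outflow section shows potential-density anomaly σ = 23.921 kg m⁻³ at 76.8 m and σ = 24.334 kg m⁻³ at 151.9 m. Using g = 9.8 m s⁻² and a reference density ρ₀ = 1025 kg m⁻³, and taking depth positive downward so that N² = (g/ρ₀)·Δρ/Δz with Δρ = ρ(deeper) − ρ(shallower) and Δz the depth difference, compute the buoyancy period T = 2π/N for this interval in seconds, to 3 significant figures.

867 s

Δρ = 1024.334 − 1023.921 = 0.413 kg m⁻³ over Δz = 151.9 − 76.8 = 75.1 m.
N² = (9.8/1025) × (0.413/75.1) = 5.2579 × 10⁻⁵ s⁻².
N = √(5.2579 × 10⁻⁵) = 7.2511 × 10⁻³ rad s⁻¹, so T = 2π/N = 866.51 s ≈ 867 s.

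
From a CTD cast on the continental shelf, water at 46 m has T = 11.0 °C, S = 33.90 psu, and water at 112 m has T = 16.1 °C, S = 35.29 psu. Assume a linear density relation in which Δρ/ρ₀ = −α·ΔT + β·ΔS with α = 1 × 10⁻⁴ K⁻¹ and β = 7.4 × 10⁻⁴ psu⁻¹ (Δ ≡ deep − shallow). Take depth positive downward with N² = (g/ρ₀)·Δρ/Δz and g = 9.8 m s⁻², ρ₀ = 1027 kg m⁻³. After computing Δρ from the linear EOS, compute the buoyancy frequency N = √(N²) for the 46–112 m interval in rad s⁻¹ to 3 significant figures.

8.78 × 10⁻³ rad s⁻¹

ΔT = +5.1 K, ΔS = +1.39 psu (deep − shallow).
Δρ/ρ₀ = −αΔT + βΔS = -5.10 × 10⁻⁴ + 1.0286 × 10⁻³ = 5.186 × 10⁻⁴, so Δρ ≈ 0.5326 kg m⁻³.
N² = (g/ρ₀)·Δρ/Δz = g·(Δρ/ρ₀)/Δz = 9.8 × 5.186 × 10⁻⁴ / 66 = 7.7004 × 10⁻⁵ s⁻².
N = √(7.7004 × 10⁻⁵) = 8.7752 × 10⁻³ rad s⁻¹ ≈ 8.78 × 10⁻³ rad s⁻¹.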